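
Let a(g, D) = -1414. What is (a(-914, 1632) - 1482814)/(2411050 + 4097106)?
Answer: -371057/1627039 ≈ -0.22806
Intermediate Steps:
(a(-914, 1632) - 1482814)/(2411050 + 4097106) = (-1414 - 1482814)/(2411050 + 4097106) = -1484228/6508156 = -1484228*1/6508156 = -371057/1627039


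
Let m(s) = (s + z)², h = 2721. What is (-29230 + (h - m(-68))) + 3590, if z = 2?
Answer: -27275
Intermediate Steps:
m(s) = (2 + s)² (m(s) = (s + 2)² = (2 + s)²)
(-29230 + (h - m(-68))) + 3590 = (-29230 + (2721 - (2 - 68)²)) + 3590 = (-29230 + (2721 - 1*(-66)²)) + 3590 = (-29230 + (2721 - 1*4356)) + 3590 = (-29230 + (2721 - 4356)) + 3590 = (-29230 - 1635) + 3590 = -30865 + 3590 = -27275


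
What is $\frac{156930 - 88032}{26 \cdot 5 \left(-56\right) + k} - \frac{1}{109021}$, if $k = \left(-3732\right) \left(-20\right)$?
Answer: $\frac{3755630749}{3671827280} \approx 1.0228$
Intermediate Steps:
$k = 74640$
$\frac{156930 - 88032}{26 \cdot 5 \left(-56\right) + k} - \frac{1}{109021} = \frac{156930 - 88032}{26 \cdot 5 \left(-56\right) + 74640} - \frac{1}{109021} = \frac{156930 - 88032}{130 \left(-56\right) + 74640} - \frac{1}{109021} = \frac{68898}{-7280 + 74640} - \frac{1}{109021} = \frac{68898}{67360} - \frac{1}{109021} = 68898 \cdot \frac{1}{67360} - \frac{1}{109021} = \frac{34449}{33680} - \frac{1}{109021} = \frac{3755630749}{3671827280}$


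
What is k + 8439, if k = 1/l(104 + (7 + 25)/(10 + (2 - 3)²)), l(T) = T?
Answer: 9924275/1176 ≈ 8439.0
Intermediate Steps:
k = 11/1176 (k = 1/(104 + (7 + 25)/(10 + (2 - 3)²)) = 1/(104 + 32/(10 + (-1)²)) = 1/(104 + 32/(10 + 1)) = 1/(104 + 32/11) = 1/(1176/11) = 11/1176 ≈ 0.0093537)
k + 8439 = 11/1176 + 8439 = 9924275/1176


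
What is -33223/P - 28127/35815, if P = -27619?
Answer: 413042132/989174485 ≈ 0.41756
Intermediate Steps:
-33223/P - 28127/35815 = -33223/(-27619) - 28127/35815 = -33223*(-1/27619) - 28127*1/35815 = 33223/27619 - 28127/35815 = 413042132/989174485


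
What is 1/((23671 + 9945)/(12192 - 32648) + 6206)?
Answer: 2557/15864540 ≈ 0.00016118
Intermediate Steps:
1/((23671 + 9945)/(12192 - 32648) + 6206) = 1/(33616/(-20456) + 6206) = 1/(33616*(-1/20456) + 6206) = 1/(-4202/2557 + 6206) = 1/(15864540/2557) = 2557/15864540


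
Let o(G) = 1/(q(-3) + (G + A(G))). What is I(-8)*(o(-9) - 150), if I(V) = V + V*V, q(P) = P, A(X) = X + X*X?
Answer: -125986/15 ≈ -8399.1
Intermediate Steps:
A(X) = X + X²
I(V) = V + V²
o(G) = 1/(-3 + G + G*(1 + G)) (o(G) = 1/(-3 + (G + G*(1 + G))) = 1/(-3 + G + G*(1 + G)))
I(-8)*(o(-9) - 150) = (-8*(1 - 8))*(1/(-3 - 9 - 9*(1 - 9)) - 150) = (-8*(-7))*(1/(-3 - 9 - 9*(-8)) - 150) = 56*(1/(-3 - 9 + 72) - 150) = 56*(1/60 - 150) = 56*(-8999/60) = -125986/15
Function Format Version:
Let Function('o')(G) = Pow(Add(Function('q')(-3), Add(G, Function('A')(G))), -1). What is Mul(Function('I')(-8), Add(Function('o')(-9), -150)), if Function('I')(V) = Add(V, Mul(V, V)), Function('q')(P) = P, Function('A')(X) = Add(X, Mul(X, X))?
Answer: Rational(-125986, 15) ≈ -8399.1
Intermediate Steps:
Function('A')(X) = Add(X, Pow(X, 2))
Function('I')(V) = Add(V, Pow(V, 2))
Function('o')(G) = Pow(Add(-3, G, Mul(G, Add(1, G))), -1) (Function('o')(G) = Pow(Add(-3, Add(G, Mul(G, Add(1, G)))), -1) = Pow(Add(-3, G, Mul(G, Add(1, G))), -1))
Mul(Function('I')(-8), Add(Function('o')(-9), -150)) = Mul(Mul(-8, Add(1, -8)), Add(Pow(Add(-3, -9, Mul(-9, Add(1, -9))), -1), -150)) = Mul(Mul(-8, -7), Add(Pow(Add(-3, -9, Mul(-9, -8)), -1), -150)) = Mul(56, Add(Pow(Add(-3, -9, 72), -1), -150)) = Mul(56, Add(Pow(60, -1), -150)) = Mul(56, Add(Rational(1, 60), -150)) = Mul(56, Rational(-8999, 60)) = Rational(-125986, 15)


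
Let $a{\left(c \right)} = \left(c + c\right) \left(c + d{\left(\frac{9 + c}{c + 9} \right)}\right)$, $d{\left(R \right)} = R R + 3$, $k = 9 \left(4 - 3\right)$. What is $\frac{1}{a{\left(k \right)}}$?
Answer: $\frac{1}{234} \approx 0.0042735$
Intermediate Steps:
$k = 9$ ($k = 9 \cdot 1 = 9$)
$d{\left(R \right)} = 3 + R^{2}$ ($d{\left(R \right)} = R^{2} + 3 = 3 + R^{2}$)
$a{\left(c \right)} = 2 c \left(4 + c\right)$ ($a{\left(c \right)} = \left(c + c\right) \left(c + \left(3 + \left(\frac{9 + c}{c + 9}\right)^{2}\right)\right) = 2 c \left(c + \left(3 + \left(\frac{9 + c}{9 + c}\right)^{2}\right)\right) = 2 c \left(c + \left(3 + 1^{2}\right)\right) = 2 c \left(c + \left(3 + 1\right)\right) = 2 c \left(c + 4\right) = 2 c \left(4 + c\right)$)
$\frac{1}{a{\left(k \right)}} = \frac{1}{2 \cdot 9 \left(4 + 9\right)} = \frac{1}{2 \cdot 9 \cdot 13} = \frac{1}{234}$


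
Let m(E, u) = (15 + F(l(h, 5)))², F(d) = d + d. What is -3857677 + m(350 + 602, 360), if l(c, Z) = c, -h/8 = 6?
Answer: -3851116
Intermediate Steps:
h = -48 (h = -8*6 = -48)
F(d) = 2*d
m(E, u) = 6561 (m(E, u) = (15 + 2*(-48))² = (15 - 96)² = (-81)² = 6561)
-3857677 + m(350 + 602, 360) = -3857677 + 6561 = -3851116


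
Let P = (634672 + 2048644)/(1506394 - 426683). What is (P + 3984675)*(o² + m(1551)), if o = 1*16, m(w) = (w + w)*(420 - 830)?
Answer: -5470649939921614924/1079711 ≈ -5.0668e+12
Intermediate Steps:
m(w) = -820*w (m(w) = (2*w)*(-410) = -820*w)
P = 2683316/1079711 ≈ 2.4852
o = 16
(P + 3984675)*(o² + m(1551)) = (2683316/1079711 + 3984675)*(16² - 820*1551) = 4302300112241*(256 - 1271820)/1079711 = (4302300112241/1079711)*(-1271564) = -5470649939921614924/1079711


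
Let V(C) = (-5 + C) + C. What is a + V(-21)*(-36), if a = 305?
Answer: 1997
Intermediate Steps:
V(C) = -5 + 2*C
a + V(-21)*(-36) = 305 + (-5 + 2*(-21))*(-36) = 305 + (-5 - 42)*(-36) = 305 - 47*(-36) = 305 + 1692 = 1997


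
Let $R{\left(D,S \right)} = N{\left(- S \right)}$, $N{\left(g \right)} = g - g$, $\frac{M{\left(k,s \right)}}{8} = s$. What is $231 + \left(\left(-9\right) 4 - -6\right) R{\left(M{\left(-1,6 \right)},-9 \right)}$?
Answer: $231$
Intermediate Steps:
$M{\left(k,s \right)} = 8 s$
$N{\left(g \right)} = 0$
$R{\left(D,S \right)} = 0$
$231 + \left(\left(-9\right) 4 - -6\right) R{\left(M{\left(-1,6 \right)},-9 \right)} = 231 + \left(\left(-9\right) 4 - -6\right) 0 = 231 + \left(-36 + 6\right) 0 = 231 - 0 = 231 + 0 = 231$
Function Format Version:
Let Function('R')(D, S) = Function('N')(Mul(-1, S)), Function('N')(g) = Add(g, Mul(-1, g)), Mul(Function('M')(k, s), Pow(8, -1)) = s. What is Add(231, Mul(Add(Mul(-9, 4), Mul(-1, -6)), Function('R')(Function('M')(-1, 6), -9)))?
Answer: 231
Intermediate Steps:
Function('M')(k, s) = Mul(8, s)
Function('N')(g) = 0
Function('R')(D, S) = 0
Add(231, Mul(Add(Mul(-9, 4), Mul(-1, -6)), Function('R')(Function('M')(-1, 6), -9))) = Add(231, Mul(Add(Mul(-9, 4), Mul(-1, -6)), 0)) = Add(231, Mul(Add(-36, 6), 0)) = Add(231, Mul(-30, 0)) = Add(231, 0) = 231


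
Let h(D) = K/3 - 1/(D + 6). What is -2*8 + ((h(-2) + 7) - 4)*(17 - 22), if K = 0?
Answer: -119/4 ≈ -29.750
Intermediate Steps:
h(D) = -1/(6 + D) (h(D) = 0/3 - 1/(D + 6) = 0*(⅓) - 1/(6 + D) = 0 - 1/(6 + D) = -1/(6 + D))
-2*8 + ((h(-2) + 7) - 4)*(17 - 22) = -2*8 + ((-1/(6 - 2) + 7) - 4)*(17 - 22) = -16 + ((-1/4 + 7) - 4)*(-5) = -16 + ((-1*¼ + 7) - 4)*(-5) = -16 + ((-¼ + 7) - 4)*(-5) = -16 + (27/4 - 4)*(-5) = -16 + (11/4)*(-5) = -16 - 55/4 = -119/4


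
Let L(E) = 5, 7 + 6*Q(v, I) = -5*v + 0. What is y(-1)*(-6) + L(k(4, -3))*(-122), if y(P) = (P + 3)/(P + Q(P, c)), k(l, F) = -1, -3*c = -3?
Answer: -601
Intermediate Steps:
c = 1 (c = -⅓*(-3) = 1)
Q(v, I) = -7/6 - 5*v/6 (Q(v, I) = -7/6 + (-5*v + 0)/6 = -7/6 + (-5*v)/6 = -7/6 - 5*v/6)
y(P) = (3 + P)/(-7/6 + P/6) (y(P) = (P + 3)/(P + (-7/6 - 5*P/6)) = (3 + P)/(-7/6 + P/6))
y(-1)*(-6) + L(k(4, -3))*(-122) = (6*(3 - 1)/(-7 - 1))*(-6) + 5*(-122) = (6*2/(-8))*(-6) - 610 = (6*(-⅛)*2)*(-6) - 610 = -3/2*(-6) - 610 = 9 - 610 = -601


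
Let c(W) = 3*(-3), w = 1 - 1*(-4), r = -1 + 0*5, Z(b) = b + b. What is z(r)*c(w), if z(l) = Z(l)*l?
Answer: -18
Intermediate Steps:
Z(b) = 2*b
r = -1 (r = -1 + 0 = -1)
w = 5 (w = 1 + 4 = 5)
z(l) = 2*l² (z(l) = (2*l)*l = 2*l²)
c(W) = -9
z(r)*c(w) = (2*(-1)²)*(-9) = (2*1)*(-9) = 2*(-9) = -18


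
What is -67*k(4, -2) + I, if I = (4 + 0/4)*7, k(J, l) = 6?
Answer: -374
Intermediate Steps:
I = 28 (I = (4 + 0*(¼))*7 = (4 + 0)*7 = 4*7 = 28)
-67*k(4, -2) + I = -67*6 + 28 = -402 + 28 = -374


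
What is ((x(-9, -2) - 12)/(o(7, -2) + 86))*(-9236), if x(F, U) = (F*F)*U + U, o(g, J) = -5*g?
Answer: 1625536/51 ≈ 31873.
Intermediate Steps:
x(F, U) = U + U*F² (x(F, U) = F²*U + U = U*F² + U = U + U*F²)
((x(-9, -2) - 12)/(o(7, -2) + 86))*(-9236) = ((-2*(1 + (-9)²) - 12)/(-5*7 + 86))*(-9236) = ((-2*(1 + 81) - 12)/(-35 + 86))*(-9236) = ((-2*82 - 12)/51)*(-9236) = ((-164 - 12)*(1/51))*(-9236) = -176*1/51*(-9236) = -176/51*(-9236) = 1625536/51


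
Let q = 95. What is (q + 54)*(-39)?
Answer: -5811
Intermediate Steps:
(q + 54)*(-39) = (95 + 54)*(-39) = 149*(-39) = -5811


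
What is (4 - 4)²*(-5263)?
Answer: 0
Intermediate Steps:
(4 - 4)²*(-5263) = 0²*(-5263) = 0*(-5263) = 0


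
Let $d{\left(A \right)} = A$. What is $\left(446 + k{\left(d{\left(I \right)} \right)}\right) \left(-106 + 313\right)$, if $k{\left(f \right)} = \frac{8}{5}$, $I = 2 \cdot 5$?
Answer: $\frac{463266}{5} \approx 92653.0$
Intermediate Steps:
$I = 10$
$k{\left(f \right)} = \frac{8}{5}$ ($k{\left(f \right)} = 8 \cdot \frac{1}{5} = \frac{8}{5}$)
$\left(446 + k{\left(d{\left(I \right)} \right)}\right) \left(-106 + 313\right) = \left(446 + \frac{8}{5}\right) \left(-106 + 313\right) = \frac{2238}{5} \cdot 207 = \frac{463266}{5}$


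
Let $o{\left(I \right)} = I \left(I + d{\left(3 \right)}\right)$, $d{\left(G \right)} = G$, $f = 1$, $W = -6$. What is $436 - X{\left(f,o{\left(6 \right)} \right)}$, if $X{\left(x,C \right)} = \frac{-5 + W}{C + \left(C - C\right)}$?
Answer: $\frac{23555}{54} \approx 436.2$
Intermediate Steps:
$o{\left(I \right)} = I \left(3 + I\right)$ ($o{\left(I \right)} = I \left(I + 3\right) = I \left(3 + I\right)$)
$X{\left(x,C \right)} = - \frac{11}{C}$ ($X{\left(x,C \right)} = \frac{-5 - 6}{C + \left(C - C\right)} = - \frac{11}{C + 0} = - \frac{11}{C}$)
$436 - X{\left(f,o{\left(6 \right)} \right)} = 436 - - \frac{11}{6 \left(3 + 6\right)} = 436 - - \frac{11}{6 \cdot 9} = 436 - - \frac{11}{54} = 436 + \frac{11}{54} = \frac{23555}{54}$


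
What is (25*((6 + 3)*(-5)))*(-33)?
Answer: 37125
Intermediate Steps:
(25*((6 + 3)*(-5)))*(-33) = (25*(9*(-5)))*(-33) = (25*(-45))*(-33) = -1125*(-33) = 37125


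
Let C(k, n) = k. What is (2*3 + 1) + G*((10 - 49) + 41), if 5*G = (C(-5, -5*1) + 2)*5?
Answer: 1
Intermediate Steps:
G = -3 (G = ((-5 + 2)*5)/5 = (-3*5)/5 = (⅕)*(-15) = -3)
(2*3 + 1) + G*((10 - 49) + 41) = (2*3 + 1) - 3*((10 - 49) + 41) = (6 + 1) - 3*(-39 + 41) = 7 - 3*2 = 7 - 6 = 1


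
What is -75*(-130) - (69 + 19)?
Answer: 9662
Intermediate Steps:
-75*(-130) - (69 + 19) = 9750 - 1*88 = 9750 - 88 = 9662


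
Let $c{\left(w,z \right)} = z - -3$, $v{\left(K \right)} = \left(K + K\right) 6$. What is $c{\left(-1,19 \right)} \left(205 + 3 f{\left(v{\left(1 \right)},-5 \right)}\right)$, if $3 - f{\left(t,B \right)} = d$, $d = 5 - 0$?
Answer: $4378$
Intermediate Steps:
$v{\left(K \right)} = 12 K$ ($v{\left(K \right)} = 2 K 6 = 12 K$)
$d = 5$ ($d = 5 + 0 = 5$)
$f{\left(t,B \right)} = -2$ ($f{\left(t,B \right)} = 3 - 5 = -2$)
$c{\left(w,z \right)} = 3 + z$ ($c{\left(w,z \right)} = z + 3 = 3 + z$)
$c{\left(-1,19 \right)} \left(205 + 3 f{\left(v{\left(1 \right)},-5 \right)}\right) = \left(3 + 19\right) \left(205 + 3 \left(-2\right)\right) = 22 \left(205 - 6\right) = 22 \cdot 199 = 4378$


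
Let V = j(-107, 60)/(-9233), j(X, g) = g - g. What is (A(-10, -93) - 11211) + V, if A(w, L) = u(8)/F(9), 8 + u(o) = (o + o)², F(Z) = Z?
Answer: -100651/9 ≈ -11183.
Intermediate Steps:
j(X, g) = 0
u(o) = -8 + 4*o² (u(o) = -8 + (o + o)² = -8 + (2*o)² = -8 + 4*o²)
V = 0 (V = 0/(-9233) = 0*(-1/9233) = 0)
A(w, L) = 248/9 (A(w, L) = (-8 + 4*8²)/9 = (-8 + 4*64)*(⅑) = (-8 + 256)*(⅑) = 248*(⅑) = 248/9)
(A(-10, -93) - 11211) + V = (248/9 - 11211) + 0 = -100651/9 + 0 = -100651/9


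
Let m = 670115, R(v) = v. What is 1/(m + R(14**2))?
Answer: 1/670311 ≈ 1.4918e-6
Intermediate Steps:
1/(m + R(14**2)) = 1/(670115 + 14**2) = 1/(670115 + 196) = 1/670311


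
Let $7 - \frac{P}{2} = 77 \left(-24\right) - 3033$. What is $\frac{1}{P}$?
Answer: $\frac{1}{9776} \approx 0.00010229$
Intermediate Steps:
$P = 9776$ ($P = 14 - 2 \left(77 \left(-24\right) - 3033\right) = 14 - 2 \left(-1848 - 3033\right) = 14 - -9762 = 14 + 9762 = 9776$)
$\frac{1}{P} = \frac{1}{9776}$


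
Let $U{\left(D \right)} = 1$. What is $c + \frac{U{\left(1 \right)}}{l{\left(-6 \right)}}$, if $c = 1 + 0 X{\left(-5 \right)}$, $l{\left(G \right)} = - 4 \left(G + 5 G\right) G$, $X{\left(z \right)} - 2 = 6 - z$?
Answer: $\frac{863}{864} \approx 0.99884$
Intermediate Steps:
$X{\left(z \right)} = 8 - z$ ($X{\left(z \right)} = 2 - \left(-6 + z\right) = 8 - z$)
$l{\left(G \right)} = - 24 G^{2}$ ($l{\left(G \right)} = - 4 \cdot 6 G G = - 24 G G = - 24 G^{2}$)
$c = 1$ ($c = 1 + 0 \left(8 - -5\right) = 1 + 0 \left(8 + 5\right) = 1 + 0 \cdot 13 = 1 + 0 = 1$)
$c + \frac{U{\left(1 \right)}}{l{\left(-6 \right)}} = 1 + 1 \frac{1}{\left(-24\right) \left(-6\right)^{2}} = 1 + 1 \frac{1}{\left(-24\right) 36} = 1 + 1 \frac{1}{-864} = 1 + 1 \left(- \frac{1}{864}\right) = 1 - \frac{1}{864} = \frac{863}{864}$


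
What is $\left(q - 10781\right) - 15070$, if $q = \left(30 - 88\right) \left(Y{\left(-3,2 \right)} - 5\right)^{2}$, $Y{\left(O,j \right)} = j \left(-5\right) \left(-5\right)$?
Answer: $-143301$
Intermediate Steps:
$Y{\left(O,j \right)} = 25 j$ ($Y{\left(O,j \right)} = - 5 j \left(-5\right) = 25 j$)
$q = -117450$ ($q = \left(30 - 88\right) \left(25 \cdot 2 - 5\right)^{2} = - 58 \left(50 - 5\right)^{2} = - 58 \cdot 45^{2} = \left(-58\right) 2025 = -117450$)
$\left(q - 10781\right) - 15070 = \left(-117450 - 10781\right) - 15070 = -128231 - 15070 = -143301$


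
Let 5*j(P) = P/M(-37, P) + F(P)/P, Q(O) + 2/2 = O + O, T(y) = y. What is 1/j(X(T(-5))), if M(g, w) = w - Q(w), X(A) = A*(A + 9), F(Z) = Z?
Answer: 105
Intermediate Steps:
Q(O) = -1 + 2*O (Q(O) = -1 + (O + O) = -1 + 2*O)
X(A) = A*(9 + A)
M(g, w) = 1 - w (M(g, w) = w - (-1 + 2*w) = w + (1 - 2*w) = 1 - w)
j(P) = 1/5 + P/(5*(1 - P)) (j(P) = (P/(1 - P) + P/P)/5 = (P/(1 - P) + 1)/5 = (1 + P/(1 - P))/5 = 1/5 + P/(5*(1 - P)))
1/j(X(T(-5))) = 1/(-1/(-5 + 5*(-5*(9 - 5)))) = 1/(-1/(-5 + 5*(-5*4))) = 1/(-1/(-5 + 5*(-20))) = 1/(-1/(-5 - 100)) = 1/(-1/(-105)) = 1/(-1*(-1/105)) = 1/(1/105) = 105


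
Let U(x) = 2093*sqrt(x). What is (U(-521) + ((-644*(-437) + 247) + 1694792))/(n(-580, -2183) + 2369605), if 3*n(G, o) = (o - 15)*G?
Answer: 5929401/8383655 + 897*I*sqrt(521)/1197665 ≈ 0.70726 + 0.017095*I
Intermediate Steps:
n(G, o) = G*(-15 + o)/3 (n(G, o) = ((o - 15)*G)/3 = ((-15 + o)*G)/3 = (G*(-15 + o))/3 = G*(-15 + o)/3)
(U(-521) + ((-644*(-437) + 247) + 1694792))/(n(-580, -2183) + 2369605) = (2093*sqrt(-521) + ((-644*(-437) + 247) + 1694792))/((1/3)*(-580)*(-15 - 2183) + 2369605) = (2093*(I*sqrt(521)) + ((281428 + 247) + 1694792))/((1/3)*(-580)*(-2198) + 2369605) = (2093*I*sqrt(521) + (281675 + 1694792))/(1274840/3 + 2369605) = (2093*I*sqrt(521) + 1976467)/(8383655/3) = (1976467 + 2093*I*sqrt(521))*(3/8383655) = 5929401/8383655 + 897*I*sqrt(521)/1197665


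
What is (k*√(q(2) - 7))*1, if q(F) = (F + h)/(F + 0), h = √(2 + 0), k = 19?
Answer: 19*√(-24 + 2*√2)/2 ≈ 43.712*I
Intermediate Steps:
h = √2 ≈ 1.4142
q(F) = (F + √2)/F (q(F) = (F + √2)/(F + 0) = (F + √2)/F)
(k*√(q(2) - 7))*1 = (19*√((2 + √2)/2 - 7))*1 = (19*√((1 + √2/2) - 7))*1 = (19*√(-6 + √2/2))*1 = 19*√(-6 + √2/2)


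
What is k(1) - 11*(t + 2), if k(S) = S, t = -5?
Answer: 34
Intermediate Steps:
k(1) - 11*(t + 2) = 1 - 11*(-5 + 2) = 1 - 11*(-3) = 1 + 33 = 34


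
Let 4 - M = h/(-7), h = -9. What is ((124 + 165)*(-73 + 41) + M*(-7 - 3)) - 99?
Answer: -65619/7 ≈ -9374.1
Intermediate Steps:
M = 19/7 (M = 4 - (-9)/(-7) = 4 - (-9)*(-1)/7 = 4 - 1*9/7 = 4 - 9/7 = 19/7 ≈ 2.7143)
((124 + 165)*(-73 + 41) + M*(-7 - 3)) - 99 = ((124 + 165)*(-73 + 41) + 19*(-7 - 3)/7) - 99 = (289*(-32) + (19/7)*(-10)) - 99 = (-9248 - 190/7) - 99 = -64926/7 - 99 = -65619/7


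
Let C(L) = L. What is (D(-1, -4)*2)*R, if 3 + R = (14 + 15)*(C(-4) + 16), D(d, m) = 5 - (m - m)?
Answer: 3450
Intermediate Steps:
D(d, m) = 5 (D(d, m) = 5 - 1*0 = 5 + 0 = 5)
R = 345 (R = -3 + (14 + 15)*(-4 + 16) = -3 + 29*12 = -3 + 348 = 345)
(D(-1, -4)*2)*R = (5*2)*345 = 10*345 = 3450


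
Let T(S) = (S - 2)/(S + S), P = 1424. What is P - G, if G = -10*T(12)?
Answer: 8569/6 ≈ 1428.2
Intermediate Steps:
T(S) = (-2 + S)/(2*S) (T(S) = (-2 + S)/((2*S)) = (-2 + S)*(1/(2*S)) = (-2 + S)/(2*S))
G = -25/6 (G = -5*(-2 + 12)/12 = -5*10/12 = -10*5/12 = -25/6 ≈ -4.1667)
P - G = 1424 - 1*(-25/6) = 1424 + 25/6 = 8569/6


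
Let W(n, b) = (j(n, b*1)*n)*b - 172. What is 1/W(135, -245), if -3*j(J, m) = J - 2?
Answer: 1/1466153 ≈ 6.8206e-7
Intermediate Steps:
j(J, m) = ⅔ - J/3 (j(J, m) = -(J - 2)/3 = -(-2 + J)/3 = ⅔ - J/3)
W(n, b) = -172 + b*n*(⅔ - n/3) (W(n, b) = ((⅔ - n/3)*n)*b - 172 = (n*(⅔ - n/3))*b - 172 = b*n*(⅔ - n/3) - 172 = -172 + b*n*(⅔ - n/3))
1/W(135, -245) = 1/(-172 - ⅓*(-245)*135*(-2 + 135)) = 1/(-172 - ⅓*(-245)*135*133) = 1/(-172 + 1466325) = 1/1466153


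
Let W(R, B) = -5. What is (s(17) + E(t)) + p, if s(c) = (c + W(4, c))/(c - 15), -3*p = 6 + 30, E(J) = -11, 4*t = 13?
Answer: -17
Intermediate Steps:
t = 13/4 (t = (¼)*13 = 13/4 ≈ 3.2500)
p = -12 (p = -(6 + 30)/3 = -⅓*36 = -12)
s(c) = (-5 + c)/(-15 + c) (s(c) = (c - 5)/(c - 15) = (-5 + c)/(-15 + c))
(s(17) + E(t)) + p = ((-5 + 17)/(-15 + 17) - 11) - 12 = (12/2 - 11) - 12 = ((½)*12 - 11) - 12 = (6 - 11) - 12 = -5 - 12 = -17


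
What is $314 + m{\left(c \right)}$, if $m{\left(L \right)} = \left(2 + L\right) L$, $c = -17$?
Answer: $569$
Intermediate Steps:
$m{\left(L \right)} = L \left(2 + L\right)$
$314 + m{\left(c \right)} = 314 - 17 \left(2 - 17\right) = 314 - -255 = 314 + 255 = 569$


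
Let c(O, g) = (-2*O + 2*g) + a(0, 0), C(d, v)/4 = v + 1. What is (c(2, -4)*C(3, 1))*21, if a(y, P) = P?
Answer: -2016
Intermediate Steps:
C(d, v) = 4 + 4*v (C(d, v) = 4*(v + 1) = 4*(1 + v) = 4 + 4*v)
c(O, g) = -2*O + 2*g (c(O, g) = (-2*O + 2*g) + 0 = -2*O + 2*g)
(c(2, -4)*C(3, 1))*21 = ((-2*2 + 2*(-4))*(4 + 4*1))*21 = ((-4 - 8)*(4 + 4))*21 = -12*8*21 = -96*21 = -2016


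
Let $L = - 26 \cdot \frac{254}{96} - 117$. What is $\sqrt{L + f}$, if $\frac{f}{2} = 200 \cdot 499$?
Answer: $\frac{\sqrt{28715646}}{12} \approx 446.56$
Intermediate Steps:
$f = 199600$ ($f = 2 \cdot 200 \cdot 499 = 2 \cdot 99800 = 199600$)
$L = - \frac{4459}{24}$ ($L = - 26 \cdot 254 \cdot \frac{1}{96} - 117 = \left(-26\right) \frac{127}{48} - 117 = - \frac{1651}{24} - 117 = - \frac{4459}{24} \approx -185.79$)
$\sqrt{L + f} = \sqrt{- \frac{4459}{24} + 199600} = \sqrt{\frac{4785941}{24}} = \frac{\sqrt{28715646}}{12}$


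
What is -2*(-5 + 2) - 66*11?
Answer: -720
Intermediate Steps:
-2*(-5 + 2) - 66*11 = -2*(-3) - 726 = 6 - 726 = -720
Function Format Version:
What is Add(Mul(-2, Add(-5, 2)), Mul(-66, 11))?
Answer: -720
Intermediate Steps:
Add(Mul(-2, Add(-5, 2)), Mul(-66, 11)) = Add(Mul(-2, -3), -726) = Add(6, -726) = -720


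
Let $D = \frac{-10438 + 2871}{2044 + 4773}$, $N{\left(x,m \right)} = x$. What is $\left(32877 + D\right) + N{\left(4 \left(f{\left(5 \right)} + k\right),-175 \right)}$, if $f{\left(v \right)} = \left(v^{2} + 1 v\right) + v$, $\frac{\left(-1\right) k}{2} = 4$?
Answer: $\frac{224851178}{6817} \approx 32984.0$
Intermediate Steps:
$k = -8$ ($k = \left(-2\right) 4 = -8$)
$f{\left(v \right)} = v^{2} + 2 v$ ($f{\left(v \right)} = \left(v^{2} + v\right) + v = \left(v + v^{2}\right) + v = v^{2} + 2 v$)
$D = - \frac{7567}{6817} \approx -1.11$
$\left(32877 + D\right) + N{\left(4 \left(f{\left(5 \right)} + k\right),-175 \right)} = \left(32877 - \frac{7567}{6817}\right) + 4 \left(5 \left(2 + 5\right) - 8\right) = \frac{224114942}{6817} + 4 \left(5 \cdot 7 - 8\right) = \frac{224114942}{6817} + 4 \left(35 - 8\right) = \frac{224114942}{6817} + 4 \cdot 27 = \frac{224114942}{6817} + 108 = \frac{224851178}{6817}$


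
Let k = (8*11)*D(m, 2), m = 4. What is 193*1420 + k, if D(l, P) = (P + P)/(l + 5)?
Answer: 2466892/9 ≈ 2.7410e+5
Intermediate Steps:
D(l, P) = 2*P/(5 + l) (D(l, P) = (2*P)/(5 + l) = 2*P/(5 + l))
k = 352/9 (k = (8*11)*(2*2/(5 + 4)) = 88*(2*2/9) = 88*(2*2*(1/9)) = 88*(4/9) = 352/9 ≈ 39.111)
193*1420 + k = 193*1420 + 352/9 = 274060 + 352/9 = 2466892/9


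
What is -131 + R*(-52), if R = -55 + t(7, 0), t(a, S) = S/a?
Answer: 2729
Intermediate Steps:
R = -55 (R = -55 + 0/7 = -55 + 0*(1/7) = -55 + 0 = -55)
-131 + R*(-52) = -131 - 55*(-52) = -131 + 2860 = 2729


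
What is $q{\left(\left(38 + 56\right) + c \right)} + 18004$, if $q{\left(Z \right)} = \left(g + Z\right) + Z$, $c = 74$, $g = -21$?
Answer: $18319$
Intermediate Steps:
$q{\left(Z \right)} = -21 + 2 Z$ ($q{\left(Z \right)} = \left(-21 + Z\right) + Z = -21 + 2 Z$)
$q{\left(\left(38 + 56\right) + c \right)} + 18004 = \left(-21 + 2 \left(\left(38 + 56\right) + 74\right)\right) + 18004 = \left(-21 + 2 \left(94 + 74\right)\right) + 18004 = \left(-21 + 2 \cdot 168\right) + 18004 = \left(-21 + 336\right) + 18004 = 315 + 18004 = 18319$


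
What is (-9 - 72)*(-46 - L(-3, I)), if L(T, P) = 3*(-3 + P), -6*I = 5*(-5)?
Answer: 8019/2 ≈ 4009.5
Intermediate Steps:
I = 25/6 (I = -5*(-5)/6 = -⅙*(-25) = 25/6 ≈ 4.1667)
L(T, P) = -9 + 3*P
(-9 - 72)*(-46 - L(-3, I)) = (-9 - 72)*(-46 - (-9 + 3*(25/6))) = -81*(-46 - (-9 + 25/2)) = -81*(-46 - 1*7/2) = -81*(-46 - 7/2) = -81*(-99/2) = 8019/2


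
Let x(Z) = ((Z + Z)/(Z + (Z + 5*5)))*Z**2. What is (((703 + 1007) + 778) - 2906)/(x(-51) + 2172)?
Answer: -16093/216273 ≈ -0.074411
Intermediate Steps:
x(Z) = 2*Z**3/(25 + 2*Z) (x(Z) = ((2*Z)/(Z + (Z + 25)))*Z**2 = ((2*Z)/(Z + (25 + Z)))*Z**2 = ((2*Z)/(25 + 2*Z))*Z**2 = (2*Z/(25 + 2*Z))*Z**2 = 2*Z**3/(25 + 2*Z))
(((703 + 1007) + 778) - 2906)/(x(-51) + 2172) = (((703 + 1007) + 778) - 2906)/(2*(-51)**3/(25 + 2*(-51)) + 2172) = ((1710 + 778) - 2906)/(2*(-132651)/(25 - 102) + 2172) = (2488 - 2906)/(2*(-132651)/(-77) + 2172) = -418/(2*(-132651)*(-1/77) + 2172) = -418/(265302/77 + 2172) = -418/432546/77 = -418*77/432546 = -16093/216273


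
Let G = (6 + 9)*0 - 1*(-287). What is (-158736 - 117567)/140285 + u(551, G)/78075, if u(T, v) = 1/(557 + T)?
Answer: -4780434222203/2427129704700 ≈ -1.9696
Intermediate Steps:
G = 287 (G = 15*0 + 287 = 0 + 287 = 287)
(-158736 - 117567)/140285 + u(551, G)/78075 = (-158736 - 117567)/140285 + 1/((557 + 551)*78075) = -276303*1/140285 + (1/78075)/1108 = -276303/140285 + (1/1108)*(1/78075) = -276303/140285 + 1/86507100 = -4780434222203/2427129704700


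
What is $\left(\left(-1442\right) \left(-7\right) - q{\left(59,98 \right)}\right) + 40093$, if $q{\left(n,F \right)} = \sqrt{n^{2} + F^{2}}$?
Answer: $50187 - \sqrt{13085} \approx 50073.0$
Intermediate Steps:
$q{\left(n,F \right)} = \sqrt{F^{2} + n^{2}}$
$\left(\left(-1442\right) \left(-7\right) - q{\left(59,98 \right)}\right) + 40093 = \left(\left(-1442\right) \left(-7\right) - \sqrt{98^{2} + 59^{2}}\right) + 40093 = \left(10094 - \sqrt{9604 + 3481}\right) + 40093 = \left(10094 - \sqrt{13085}\right) + 40093 = 50187 - \sqrt{13085}$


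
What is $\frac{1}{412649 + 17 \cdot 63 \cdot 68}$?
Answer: $\frac{1}{485477} \approx 2.0598 \cdot 10^{-6}$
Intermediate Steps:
$\frac{1}{412649 + 17 \cdot 63 \cdot 68} = \frac{1}{412649 + 1071 \cdot 68} = \frac{1}{412649 + 72828} = \frac{1}{485477}$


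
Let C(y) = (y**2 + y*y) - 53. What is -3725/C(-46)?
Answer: -3725/4179 ≈ -0.89136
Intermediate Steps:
C(y) = -53 + 2*y**2 (C(y) = (y**2 + y**2) - 53 = 2*y**2 - 53 = -53 + 2*y**2)
-3725/C(-46) = -3725/(-53 + 2*(-46)**2) = -3725/(-53 + 2*2116) = -3725/(-53 + 4232) = -3725/4179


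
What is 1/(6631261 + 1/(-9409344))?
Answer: 9409344/62395815902783 ≈ 1.5080e-7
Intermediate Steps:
1/(6631261 + 1/(-9409344)) = 1/(6631261 - 1/9409344) = 1/(62395815902783/9409344) = 9409344/62395815902783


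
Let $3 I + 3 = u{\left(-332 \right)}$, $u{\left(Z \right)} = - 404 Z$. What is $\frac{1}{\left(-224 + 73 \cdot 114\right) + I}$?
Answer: $\frac{3}{158419} \approx 1.8937 \cdot 10^{-5}$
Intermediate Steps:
$I = \frac{134125}{3}$ ($I = -1 + \frac{\left(-404\right) \left(-332\right)}{3} = -1 + \frac{1}{3} \cdot 134128 = -1 + \frac{134128}{3} = \frac{134125}{3} \approx 44708.0$)
$\frac{1}{\left(-224 + 73 \cdot 114\right) + I} = \frac{1}{\left(-224 + 73 \cdot 114\right) + \frac{134125}{3}} = \frac{1}{\left(-224 + 8322\right) + \frac{134125}{3}} = \frac{1}{8098 + \frac{134125}{3}} = \frac{1}{\frac{158419}{3}} = \frac{3}{158419}$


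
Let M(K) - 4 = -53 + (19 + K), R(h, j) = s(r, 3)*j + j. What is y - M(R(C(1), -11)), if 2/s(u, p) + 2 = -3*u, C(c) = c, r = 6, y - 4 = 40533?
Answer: 405769/10 ≈ 40577.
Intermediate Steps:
y = 40537 (y = 4 + 40533 = 40537)
s(u, p) = 2/(-2 - 3*u)
R(h, j) = 9*j/10 (R(h, j) = (-2/(2 + 3*6))*j + j = (-2/(2 + 18))*j + j = (-2/20)*j + j = (-2*1/20)*j + j = -j/10 + j = 9*j/10)
M(K) = -30 + K (M(K) = 4 + (-53 + (19 + K)) = 4 + (-34 + K) = -30 + K)
y - M(R(C(1), -11)) = 40537 - (-30 + (9/10)*(-11)) = 40537 - (-30 - 99/10) = 40537 - 1*(-399/10) = 40537 + 399/10 = 405769/10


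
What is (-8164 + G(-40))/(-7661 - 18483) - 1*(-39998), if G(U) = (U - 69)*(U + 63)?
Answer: 1045718383/26144 ≈ 39998.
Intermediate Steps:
G(U) = (-69 + U)*(63 + U)
(-8164 + G(-40))/(-7661 - 18483) - 1*(-39998) = (-8164 + (-4347 + (-40)² - 6*(-40)))/(-7661 - 18483) - 1*(-39998) = (-8164 + (-4347 + 1600 + 240))/(-26144) + 39998 = (-8164 - 2507)*(-1/26144) + 39998 = -10671*(-1/26144) + 39998 = 10671/26144 + 39998 = 1045718383/26144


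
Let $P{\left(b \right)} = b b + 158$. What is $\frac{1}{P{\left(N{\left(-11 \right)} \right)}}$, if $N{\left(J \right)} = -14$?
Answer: $\frac{1}{354} \approx 0.0028249$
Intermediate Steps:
$P{\left(b \right)} = 158 + b^{2}$ ($P{\left(b \right)} = b^{2} + 158 = 158 + b^{2}$)
$\frac{1}{P{\left(N{\left(-11 \right)} \right)}} = \frac{1}{158 + \left(-14\right)^{2}} = \frac{1}{158 + 196} = \frac{1}{354}$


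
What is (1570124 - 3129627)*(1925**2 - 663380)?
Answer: -4744390204235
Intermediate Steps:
(1570124 - 3129627)*(1925**2 - 663380) = -1559503*(3705625 - 663380) = -1559503*3042245 = -4744390204235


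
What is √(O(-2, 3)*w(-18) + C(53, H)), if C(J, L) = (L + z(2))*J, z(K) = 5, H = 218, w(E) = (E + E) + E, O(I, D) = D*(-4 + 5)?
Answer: √11657 ≈ 107.97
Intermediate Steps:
O(I, D) = D (O(I, D) = D*1 = D)
w(E) = 3*E (w(E) = 2*E + E = 3*E)
C(J, L) = J*(5 + L) (C(J, L) = (L + 5)*J = (5 + L)*J = J*(5 + L))
√(O(-2, 3)*w(-18) + C(53, H)) = √(3*(3*(-18)) + 53*(5 + 218)) = √(3*(-54) + 53*223) = √(-162 + 11819) = √11657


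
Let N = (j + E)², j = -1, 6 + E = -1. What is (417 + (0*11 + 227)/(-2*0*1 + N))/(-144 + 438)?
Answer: 3845/2688 ≈ 1.4304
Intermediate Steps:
E = -7 (E = -6 - 1 = -7)
N = 64 (N = (-1 - 7)² = (-8)² = 64)
(417 + (0*11 + 227)/(-2*0*1 + N))/(-144 + 438) = (417 + (0*11 + 227)/(-2*0*1 + 64))/(-144 + 438) = (417 + (0 + 227)/(0*1 + 64))/294 = (417 + 227/(0 + 64))*(1/294) = (417 + 227/64)*(1/294) = (26915/64)*(1/294) = 3845/2688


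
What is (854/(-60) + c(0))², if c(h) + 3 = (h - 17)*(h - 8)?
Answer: 12694969/900 ≈ 14106.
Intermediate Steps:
c(h) = -3 + (-17 + h)*(-8 + h) (c(h) = -3 + (h - 17)*(h - 8) = -3 + (-17 + h)*(-8 + h))
(854/(-60) + c(0))² = (854/(-60) + (133 + 0² - 25*0))² = (854*(-1/60) + (133 + 0 + 0))² = (-427/30 + 133)² = (3563/30)² = 12694969/900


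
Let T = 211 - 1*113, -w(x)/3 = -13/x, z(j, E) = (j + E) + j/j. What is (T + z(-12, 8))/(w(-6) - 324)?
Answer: -190/661 ≈ -0.28744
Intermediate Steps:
z(j, E) = 1 + E + j (z(j, E) = (E + j) + 1 = 1 + E + j)
w(x) = 39/x (w(x) = -(-39)/x = 39/x)
T = 98 (T = 211 - 113 = 98)
(T + z(-12, 8))/(w(-6) - 324) = (98 + (1 + 8 - 12))/(39/(-6) - 324) = (98 - 3)/(39*(-⅙) - 324) = 95/(-13/2 - 324) = 95/(-661/2) = 95*(-2/661) = -190/661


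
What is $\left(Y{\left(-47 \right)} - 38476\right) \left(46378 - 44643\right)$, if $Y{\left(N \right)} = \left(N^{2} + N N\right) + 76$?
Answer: $-58958770$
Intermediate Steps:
$Y{\left(N \right)} = 76 + 2 N^{2}$ ($Y{\left(N \right)} = \left(N^{2} + N^{2}\right) + 76 = 2 N^{2} + 76 = 76 + 2 N^{2}$)
$\left(Y{\left(-47 \right)} - 38476\right) \left(46378 - 44643\right) = \left(\left(76 + 2 \left(-47\right)^{2}\right) - 38476\right) \left(46378 - 44643\right) = \left(\left(76 + 2 \cdot 2209\right) - 38476\right) 1735 = \left(\left(76 + 4418\right) - 38476\right) 1735 = \left(4494 - 38476\right) 1735 = \left(-33982\right) 1735 = -58958770$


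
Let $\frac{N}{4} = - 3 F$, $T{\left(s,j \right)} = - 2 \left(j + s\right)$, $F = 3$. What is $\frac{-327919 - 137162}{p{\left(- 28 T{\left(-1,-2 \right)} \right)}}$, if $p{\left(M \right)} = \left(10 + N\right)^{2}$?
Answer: $- \frac{465081}{676} \approx -687.99$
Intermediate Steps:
$T{\left(s,j \right)} = - 2 j - 2 s$
$N = -36$ ($N = 4 \left(\left(-3\right) 3\right) = 4 \left(-9\right) = -36$)
$p{\left(M \right)} = 676$ ($p{\left(M \right)} = \left(10 - 36\right)^{2} = \left(-26\right)^{2} = 676$)
$\frac{-327919 - 137162}{p{\left(- 28 T{\left(-1,-2 \right)} \right)}} = \frac{-327919 - 137162}{676} = \left(-465081\right) \frac{1}{676} = - \frac{465081}{676}$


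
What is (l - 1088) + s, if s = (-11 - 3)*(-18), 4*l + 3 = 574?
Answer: -2773/4 ≈ -693.25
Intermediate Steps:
l = 571/4 (l = -¾ + (¼)*574 = -¾ + 287/2 = 571/4 ≈ 142.75)
s = 252 (s = -14*(-18) = 252)
(l - 1088) + s = (571/4 - 1088) + 252 = -3781/4 + 252 = -2773/4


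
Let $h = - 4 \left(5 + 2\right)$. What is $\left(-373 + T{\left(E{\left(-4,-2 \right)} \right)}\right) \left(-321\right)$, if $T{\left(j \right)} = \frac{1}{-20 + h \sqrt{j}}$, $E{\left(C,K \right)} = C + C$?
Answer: $\frac{66572083}{556} - \frac{749 i \sqrt{2}}{278} \approx 1.1973 \cdot 10^{5} - 3.8102 i$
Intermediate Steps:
$E{\left(C,K \right)} = 2 C$
$h = -28$ ($h = \left(-4\right) 7 = -28$)
$T{\left(j \right)} = \frac{1}{-20 - 28 \sqrt{j}}$
$\left(-373 + T{\left(E{\left(-4,-2 \right)} \right)}\right) \left(-321\right) = \left(-373 - \frac{1}{20 + 28 \sqrt{2 \left(-4\right)}}\right) \left(-321\right) = \left(-373 - \frac{1}{20 + 28 \sqrt{-8}}\right) \left(-321\right) = \left(-373 - \frac{1}{20 + 28 \cdot 2 i \sqrt{2}}\right) \left(-321\right) = \left(-373 - \frac{1}{20 + 56 i \sqrt{2}}\right) \left(-321\right) = 119733 + \frac{321}{20 + 56 i \sqrt{2}}$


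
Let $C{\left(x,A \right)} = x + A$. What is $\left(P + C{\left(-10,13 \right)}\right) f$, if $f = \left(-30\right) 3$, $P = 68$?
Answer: $-6390$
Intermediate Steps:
$C{\left(x,A \right)} = A + x$
$f = -90$
$\left(P + C{\left(-10,13 \right)}\right) f = \left(68 + \left(13 - 10\right)\right) \left(-90\right) = \left(68 + 3\right) \left(-90\right) = 71 \left(-90\right) = -6390$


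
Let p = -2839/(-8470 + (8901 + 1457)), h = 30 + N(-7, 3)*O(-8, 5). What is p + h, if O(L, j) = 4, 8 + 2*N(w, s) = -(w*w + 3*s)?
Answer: -195415/1888 ≈ -103.50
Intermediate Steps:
N(w, s) = -4 - 3*s/2 - w²/2 (N(w, s) = -4 + (-(w*w + 3*s))/2 = -4 + (-(w² + 3*s))/2 = -4 + (-w² - 3*s)/2 = -4 + (-3*s/2 - w²/2) = -4 - 3*s/2 - w²/2)
h = -102 (h = 30 + (-4 - 3/2*3 - ½*(-7)²)*4 = 30 + (-4 - 9/2 - ½*49)*4 = 30 + (-4 - 9/2 - 49/2)*4 = 30 - 33*4 = 30 - 132 = -102)
p = -2839/1888 (p = -2839/(-8470 + 10358) = -2839/1888 ≈ -1.5037)
p + h = -2839/1888 - 102 = -195415/1888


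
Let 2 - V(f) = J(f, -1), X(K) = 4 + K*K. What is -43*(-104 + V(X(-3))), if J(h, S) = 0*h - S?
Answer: 4429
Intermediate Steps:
J(h, S) = -S (J(h, S) = 0 - S = -S)
X(K) = 4 + K**2
V(f) = 1 (V(f) = 2 - (-1)*(-1) = 2 - 1*1 = 2 - 1 = 1)
-43*(-104 + V(X(-3))) = -43*(-104 + 1) = -43*(-103) = 4429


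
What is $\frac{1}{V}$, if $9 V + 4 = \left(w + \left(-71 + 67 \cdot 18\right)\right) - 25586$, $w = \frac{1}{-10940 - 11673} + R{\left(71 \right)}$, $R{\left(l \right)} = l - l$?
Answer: $- \frac{203517}{553000916} \approx -0.00036802$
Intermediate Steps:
$R{\left(l \right)} = 0$
$w = - \frac{1}{22613}$ ($w = \frac{1}{-10940 - 11673} + 0 = \frac{1}{-22613} + 0 = - \frac{1}{22613} + 0 = - \frac{1}{22613} \approx -4.4222 \cdot 10^{-5}$)
$V = - \frac{553000916}{203517}$ ($V = - \frac{4}{9} + \frac{\left(- \frac{1}{22613} + \left(-71 + 67 \cdot 18\right)\right) - 25586}{9} = - \frac{4}{9} + \frac{\left(- \frac{1}{22613} + \left(-71 + 1206\right)\right) - 25586}{9} = - \frac{4}{9} + \frac{\left(- \frac{1}{22613} + 1135\right) - 25586}{9} = - \frac{4}{9} + \frac{\frac{25665754}{22613} - 25586}{9} = - \frac{4}{9} + \frac{1}{9} \left(- \frac{552910464}{22613}\right) = - \frac{4}{9} - \frac{61434496}{22613} = - \frac{553000916}{203517} \approx -2717.2$)
$\frac{1}{V} = \frac{1}{- \frac{553000916}{203517}} = - \frac{203517}{553000916}$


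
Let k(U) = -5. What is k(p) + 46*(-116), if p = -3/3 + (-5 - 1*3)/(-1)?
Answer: -5341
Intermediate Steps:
p = 7 (p = -3*1/3 + (-5 - 3)*(-1) = -1 - 8*(-1) = -1 + 8 = 7)
k(p) + 46*(-116) = -5 + 46*(-116) = -5 - 5336 = -5341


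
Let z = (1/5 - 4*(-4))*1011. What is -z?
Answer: -81891/5 ≈ -16378.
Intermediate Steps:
z = 81891/5 (z = (⅕ + 16)*1011 = (81/5)*1011 = 81891/5 ≈ 16378.)
-z = -1*81891/5 = -81891/5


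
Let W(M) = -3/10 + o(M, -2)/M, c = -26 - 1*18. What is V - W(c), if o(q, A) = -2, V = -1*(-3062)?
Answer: 168424/55 ≈ 3062.3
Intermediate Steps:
c = -44 (c = -26 - 18 = -44)
V = 3062
W(M) = -3/10 - 2/M
V - W(c) = 3062 - (-3/10 - 2/(-44)) = 3062 - (-3/10 - 2*(-1/44)) = 3062 - (-3/10 + 1/22) = 3062 - 1*(-14/55) = 3062 + 14/55 = 168424/55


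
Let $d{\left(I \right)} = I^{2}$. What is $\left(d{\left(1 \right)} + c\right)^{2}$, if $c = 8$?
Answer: $81$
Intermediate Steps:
$\left(d{\left(1 \right)} + c\right)^{2} = \left(1^{2} + 8\right)^{2} = \left(1 + 8\right)^{2} = 9^{2} = 81$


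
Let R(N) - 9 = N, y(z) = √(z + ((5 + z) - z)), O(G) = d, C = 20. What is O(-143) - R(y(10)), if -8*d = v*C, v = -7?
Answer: 17/2 - √15 ≈ 4.6270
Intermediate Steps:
d = 35/2 (d = -(-7)*20/8 = -⅛*(-140) = 35/2 ≈ 17.500)
O(G) = 35/2
y(z) = √(5 + z) (y(z) = √(z + 5) = √(5 + z))
R(N) = 9 + N
O(-143) - R(y(10)) = 35/2 - (9 + √(5 + 10)) = 35/2 - (9 + √15) = 35/2 + (-9 - √15) = 17/2 - √15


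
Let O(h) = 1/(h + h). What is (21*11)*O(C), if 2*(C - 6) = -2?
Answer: 231/10 ≈ 23.100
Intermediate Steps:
C = 5 (C = 6 + (½)*(-2) = 6 - 1 = 5)
O(h) = 1/(2*h)
(21*11)*O(C) = (21*11)*((½)/5) = 231*((½)*(⅕)) = 231*(⅒) = 231/10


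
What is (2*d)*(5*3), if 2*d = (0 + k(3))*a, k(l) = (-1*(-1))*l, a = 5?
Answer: 225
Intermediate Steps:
k(l) = l (k(l) = 1*l = l)
d = 15/2 (d = ((0 + 3)*5)/2 = (3*5)/2 = (½)*15 = 15/2 ≈ 7.5000)
(2*d)*(5*3) = (2*(15/2))*(5*3) = 15*15 = 225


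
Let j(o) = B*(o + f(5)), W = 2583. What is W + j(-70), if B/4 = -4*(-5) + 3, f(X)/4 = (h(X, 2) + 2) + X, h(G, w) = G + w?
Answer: 1295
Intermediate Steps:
f(X) = 16 + 8*X (f(X) = 4*(((X + 2) + 2) + X) = 4*(((2 + X) + 2) + X) = 4*((4 + X) + X) = 4*(4 + 2*X) = 16 + 8*X)
B = 92 (B = 4*(-4*(-5) + 3) = 4*(20 + 3) = 4*23 = 92)
j(o) = 5152 + 92*o (j(o) = 92*(o + (16 + 8*5)) = 92*(o + (16 + 40)) = 92*(o + 56) = 92*(56 + o) = 5152 + 92*o)
W + j(-70) = 2583 + (5152 + 92*(-70)) = 2583 + (5152 - 6440) = 2583 - 1288 = 1295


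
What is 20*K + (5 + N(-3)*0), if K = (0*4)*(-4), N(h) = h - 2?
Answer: 5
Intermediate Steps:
N(h) = -2 + h
K = 0 (K = 0*(-4) = 0)
20*K + (5 + N(-3)*0) = 20*0 + (5 + (-2 - 3)*0) = 0 + (5 - 5*0) = 0 + (5 + 0) = 0 + 5 = 5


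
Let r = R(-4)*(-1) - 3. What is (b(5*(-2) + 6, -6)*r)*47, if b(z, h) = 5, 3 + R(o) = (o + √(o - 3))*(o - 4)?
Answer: -7520 + 1880*I*√7 ≈ -7520.0 + 4974.0*I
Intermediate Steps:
R(o) = -3 + (-4 + o)*(o + √(-3 + o)) (R(o) = -3 + (o + √(o - 3))*(o - 4) = -3 + (o + √(-3 + o))*(-4 + o) = -3 + (-4 + o)*(o + √(-3 + o)))
r = -32 + 8*I*√7 (r = (-3 + (-4)² - 4*(-4) - 4*√(-3 - 4) - 4*√(-3 - 4))*(-1) - 3 = (-3 + 16 + 16 - 4*I*√7 - 4*I*√7)*(-1) - 3 = (29 - 8*I*√7)*(-1) - 3 = (-29 + 8*I*√7) - 3 = -32 + 8*I*√7 ≈ -32.0 + 21.166*I)
(b(5*(-2) + 6, -6)*r)*47 = (5*(-32 + 8*I*√7))*47 = (-160 + 40*I*√7)*47 = -7520 + 1880*I*√7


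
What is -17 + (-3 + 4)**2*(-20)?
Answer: -37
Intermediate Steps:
-17 + (-3 + 4)**2*(-20) = -17 + 1**2*(-20) = -17 + 1*(-20) = -17 - 20 = -37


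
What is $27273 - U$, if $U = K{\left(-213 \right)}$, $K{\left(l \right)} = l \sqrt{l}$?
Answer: $27273 + 213 i \sqrt{213} \approx 27273.0 + 3108.6 i$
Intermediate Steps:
$K{\left(l \right)} = l^{\frac{3}{2}}$
$U = - 213 i \sqrt{213}$ ($U = \left(-213\right)^{\frac{3}{2}} = - 213 i \sqrt{213} \approx - 3108.6 i$)
$27273 - U = 27273 - - 213 i \sqrt{213} = 27273 + 213 i \sqrt{213}$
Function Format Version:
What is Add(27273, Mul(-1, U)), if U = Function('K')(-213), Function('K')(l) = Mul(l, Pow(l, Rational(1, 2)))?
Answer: Add(27273, Mul(213, I, Pow(213, Rational(1, 2)))) ≈ Add(27273., Mul(3108.6, I))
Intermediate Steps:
Function('K')(l) = Pow(l, Rational(3, 2))
U = Mul(-213, I, Pow(213, Rational(1, 2))) (U = Pow(-213, Rational(3, 2)) = Mul(-213, I, Pow(213, Rational(1, 2))) ≈ Mul(-3108.6, I))
Add(27273, Mul(-1, U)) = Add(27273, Mul(-1, Mul(-213, I, Pow(213, Rational(1, 2))))) = Add(27273, Mul(213, I, Pow(213, Rational(1, 2))))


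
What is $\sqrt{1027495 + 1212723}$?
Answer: $\sqrt{2240218} \approx 1496.7$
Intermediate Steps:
$\sqrt{1027495 + 1212723} = \sqrt{2240218}$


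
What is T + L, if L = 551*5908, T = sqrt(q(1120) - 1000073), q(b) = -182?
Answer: 3255308 + I*sqrt(1000255) ≈ 3.2553e+6 + 1000.1*I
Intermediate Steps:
T = I*sqrt(1000255) (T = sqrt(-182 - 1000073) = sqrt(-1000255) = I*sqrt(1000255) ≈ 1000.1*I)
L = 3255308
T + L = I*sqrt(1000255) + 3255308 = 3255308 + I*sqrt(1000255)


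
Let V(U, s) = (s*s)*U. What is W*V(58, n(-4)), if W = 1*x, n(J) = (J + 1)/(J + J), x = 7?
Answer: 1827/32 ≈ 57.094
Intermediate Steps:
n(J) = (1 + J)/(2*J) (n(J) = (1 + J)/((2*J)) = (1 + J)*(1/(2*J)) = (1 + J)/(2*J))
V(U, s) = U*s**2 (V(U, s) = s**2*U = U*s**2)
W = 7 (W = 1*7 = 7)
W*V(58, n(-4)) = 7*(58*((1/2)*(1 - 4)/(-4))**2) = 7*(58*((1/2)*(-1/4)*(-3))**2) = 7*(58*(3/8)**2) = 7*(58*(9/64)) = 7*(261/32) = 1827/32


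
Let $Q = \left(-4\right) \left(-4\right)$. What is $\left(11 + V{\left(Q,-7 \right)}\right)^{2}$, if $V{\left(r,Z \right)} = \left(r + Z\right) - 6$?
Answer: $196$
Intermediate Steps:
$Q = 16$
$V{\left(r,Z \right)} = -6 + Z + r$ ($V{\left(r,Z \right)} = \left(Z + r\right) - 6 = -6 + Z + r$)
$\left(11 + V{\left(Q,-7 \right)}\right)^{2} = \left(11 - -3\right)^{2} = \left(11 + 3\right)^{2} = 14^{2} = 196$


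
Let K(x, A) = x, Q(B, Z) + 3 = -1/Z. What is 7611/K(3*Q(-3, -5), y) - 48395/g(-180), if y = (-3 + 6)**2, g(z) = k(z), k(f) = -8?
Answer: 288025/56 ≈ 5143.3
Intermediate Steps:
Q(B, Z) = -3 - 1/Z
g(z) = -8
y = 9 (y = 3**2 = 9)
7611/K(3*Q(-3, -5), y) - 48395/g(-180) = 7611/((3*(-3 - 1/(-5)))) - 48395/(-8) = 7611/((3*(-3 - 1*(-1/5)))) - 48395*(-1/8) = 7611/((3*(-3 + 1/5))) + 48395/8 = 7611/((3*(-14/5))) + 48395/8 = 7611/(-42/5) + 48395/8 = 7611*(-5/42) + 48395/8 = -12685/14 + 48395/8 = 288025/56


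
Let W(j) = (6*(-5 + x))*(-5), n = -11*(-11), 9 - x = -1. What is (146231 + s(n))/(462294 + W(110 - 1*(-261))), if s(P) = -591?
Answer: 18205/57768 ≈ 0.31514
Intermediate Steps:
x = 10 (x = 9 - 1*(-1) = 9 + 1 = 10)
n = 121
W(j) = -150 (W(j) = (6*(-5 + 10))*(-5) = (6*5)*(-5) = 30*(-5) = -150)
(146231 + s(n))/(462294 + W(110 - 1*(-261))) = (146231 - 591)/(462294 - 150) = 145640/462144 = 145640*(1/462144) = 18205/57768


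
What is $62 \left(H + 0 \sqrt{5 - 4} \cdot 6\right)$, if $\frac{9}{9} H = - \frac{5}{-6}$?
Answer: $\frac{155}{3} \approx 51.667$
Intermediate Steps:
$H = \frac{5}{6}$ ($H = - \frac{5}{-6} = \left(-5\right) \left(- \frac{1}{6}\right) = \frac{5}{6} \approx 0.83333$)
$62 \left(H + 0 \sqrt{5 - 4} \cdot 6\right) = 62 \left(\frac{5}{6} + 0 \sqrt{5 - 4} \cdot 6\right) = 62 \left(\frac{5}{6} + 0 \sqrt{1} \cdot 6\right) = 62 \left(\frac{5}{6} + 0 \cdot 1 \cdot 6\right) = 62 \left(\frac{5}{6} + 0 \cdot 6\right) = 62 \left(\frac{5}{6} + 0\right) = 62 \cdot \frac{5}{6} = \frac{155}{3}$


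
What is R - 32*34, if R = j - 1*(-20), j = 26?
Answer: -1042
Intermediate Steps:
R = 46 (R = 26 - 1*(-20) = 26 + 20 = 46)
R - 32*34 = 46 - 32*34 = 46 - 1088 = -1042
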